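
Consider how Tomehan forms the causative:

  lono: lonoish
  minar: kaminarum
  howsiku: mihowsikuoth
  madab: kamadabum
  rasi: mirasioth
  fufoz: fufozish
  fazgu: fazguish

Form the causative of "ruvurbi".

fazgu and howsiku both end in -u yet inflect differently (fazguish, mihowsikuoth), so the final letter is not what conditions the rule; the first letter is.
"ruvurbi" begins with r-. The one such stem in the data (rasi → mirasioth) adds mi- … -oth around the stem, so the same rule applies.
The other patterns: stems beginning with f- or l- add -ish; stems beginning with m- add ka- … -um around the stem.
So ruvurbi → miruvurbioth.

miruvurbioth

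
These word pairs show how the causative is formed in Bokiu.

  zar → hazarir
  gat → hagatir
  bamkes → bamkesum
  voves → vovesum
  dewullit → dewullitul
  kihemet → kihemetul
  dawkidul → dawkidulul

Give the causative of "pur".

gat and dewullit both end in -t yet inflect differently (hagatir, dewullitul), so the final letter is not what conditions the rule; the number of vowels is.
"pur" has 1 vowel. The stems with 1 vowel (zar → hazarir, gat → hagatir) add ha- … -ir around the stem.
So pur → hapurir.

hapurir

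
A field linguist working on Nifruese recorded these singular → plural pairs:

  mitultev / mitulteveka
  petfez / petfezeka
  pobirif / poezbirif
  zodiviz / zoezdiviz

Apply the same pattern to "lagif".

petfez and zodiviz both end in -z yet inflect differently (petfezeka, zoezdiviz), so the final letter is not what conditions the rule; the last vowel is.
"lagif" has last vowel 'i'. The stems whose last vowel is 'i' (pobirif → poezbirif, zodiviz → zoezdiviz) insert -ez- after the first vowel.
So lagif → laezgif.

laezgif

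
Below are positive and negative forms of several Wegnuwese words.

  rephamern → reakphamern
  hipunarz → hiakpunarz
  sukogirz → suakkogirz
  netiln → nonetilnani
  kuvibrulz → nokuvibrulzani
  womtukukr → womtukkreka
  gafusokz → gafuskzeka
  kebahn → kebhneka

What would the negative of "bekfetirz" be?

"bekfetirz" has second-to-last letter 'r'. The stems whose second-to-last letter is 'r' (rephamern → reakphamern, hipunarz → hiakpunarz, sukogirz → suakkogirz) insert -ak- after the first vowel.
So bekfetirz → beakkfetirz.

beakkfetirz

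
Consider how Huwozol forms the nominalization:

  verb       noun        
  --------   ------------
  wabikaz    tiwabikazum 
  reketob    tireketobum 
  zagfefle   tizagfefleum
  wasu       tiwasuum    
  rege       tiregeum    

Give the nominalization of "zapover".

tizapoverum

Every pair shown (wabikaz → tiwabikazum, reketob → tireketobum, zagfefle → tizagfefleum, …) follows the same rule: add ti- … -um around the stem.
So zapover → tizapoverum.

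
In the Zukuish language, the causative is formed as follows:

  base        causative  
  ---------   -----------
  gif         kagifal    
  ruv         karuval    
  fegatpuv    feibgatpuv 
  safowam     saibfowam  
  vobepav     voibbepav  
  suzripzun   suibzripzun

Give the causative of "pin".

vobepav and ruv both end in -v yet inflect differently (voibbepav, karuval), so the final letter is not what conditions the rule; the number of vowels is.
"pin" has 1 vowel. The stems with 1 vowel (gif → kagifal, ruv → karuval) add ka- … -al around the stem.
So pin → kapinal.

kapinal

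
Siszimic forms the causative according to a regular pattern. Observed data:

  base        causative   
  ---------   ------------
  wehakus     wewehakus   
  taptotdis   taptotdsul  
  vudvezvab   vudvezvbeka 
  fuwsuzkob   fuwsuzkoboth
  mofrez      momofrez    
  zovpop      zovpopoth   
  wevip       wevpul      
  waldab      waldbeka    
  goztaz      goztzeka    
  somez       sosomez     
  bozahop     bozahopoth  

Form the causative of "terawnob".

terawnoboth

taptotdis and wehakus both end in -s yet inflect differently (taptotdsul, wewehakus), so the final letter is not what conditions the rule; the last vowel is.
"terawnob" has last vowel 'o'. The stems whose last vowel is 'o' (bozahop → bozahopoth, zovpop → zovpopoth, fuwsuzkob → fuwsuzkoboth) add -oth.
The other patterns: stems whose last vowel is 'i' delete the last vowel and add -ul; stems whose last vowel is 'e' or 'u' repeat the first consonant+vowel as a prefix; stems whose last vowel is 'a' delete the last vowel and add -eka.
So terawnob → terawnoboth.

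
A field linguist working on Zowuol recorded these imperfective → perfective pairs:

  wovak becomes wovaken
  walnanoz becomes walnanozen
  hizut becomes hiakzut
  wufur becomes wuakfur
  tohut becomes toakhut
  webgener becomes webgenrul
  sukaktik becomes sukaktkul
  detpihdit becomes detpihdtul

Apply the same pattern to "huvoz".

wufur and webgener both end in -r yet inflect differently (wuakfur, webgenrul), so the final letter is not what conditions the rule; the last vowel is.
"huvoz" has last vowel 'o'. The one such stem in the data (walnanoz → walnanozen) adds -en, so the same rule applies.
So huvoz → huvozen.

huvozen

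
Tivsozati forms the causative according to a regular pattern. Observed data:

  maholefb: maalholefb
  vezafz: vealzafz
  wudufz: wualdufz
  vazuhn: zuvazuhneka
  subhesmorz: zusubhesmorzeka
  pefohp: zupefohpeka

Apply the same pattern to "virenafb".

"virenafb" has second-to-last letter 'f'. The stems whose second-to-last letter is 'f' (maholefb → maalholefb, vezafz → vealzafz, wudufz → wualdufz) insert -al- after the first vowel.
So virenafb → vialrenafb.

vialrenafb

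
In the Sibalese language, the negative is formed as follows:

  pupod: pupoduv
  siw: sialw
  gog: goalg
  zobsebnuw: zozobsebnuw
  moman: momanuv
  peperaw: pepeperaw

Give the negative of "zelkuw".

"zelkuw" has 2 vowels. The stems with 2 vowels (pupod → pupoduv, moman → momanuv) add -uv.
The other patterns: stems with 1 vowel insert -al- after the first vowel; stems with 3 vowels repeat the first consonant+vowel as a prefix.
So zelkuw → zelkuwuv.

zelkuwuv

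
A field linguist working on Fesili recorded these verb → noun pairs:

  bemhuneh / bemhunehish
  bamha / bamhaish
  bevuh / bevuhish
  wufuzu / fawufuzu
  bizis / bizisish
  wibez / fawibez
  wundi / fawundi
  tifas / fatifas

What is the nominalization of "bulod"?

bulodish

bizis and tifas both end in -s yet inflect differently (bizisish, fatifas), so the final letter is not what conditions the rule; the first letter is.
"bulod" begins with b-. The stems beginning with b- (bamha → bamhaish, bizis → bizisish, bemhuneh → bemhunehish) add -ish.
So bulod → bulodish.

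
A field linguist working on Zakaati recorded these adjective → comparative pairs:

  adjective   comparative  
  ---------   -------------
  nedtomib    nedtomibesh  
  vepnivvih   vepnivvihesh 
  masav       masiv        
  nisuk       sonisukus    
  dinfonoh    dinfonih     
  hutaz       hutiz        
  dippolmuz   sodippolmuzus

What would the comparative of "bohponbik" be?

dippolmuz and hutaz both end in -z yet inflect differently (sodippolmuzus, hutiz), so the final letter is not what conditions the rule; the last vowel is.
"bohponbik" has last vowel 'i'. The stems whose last vowel is 'i' (nedtomib → nedtomibesh, vepnivvih → vepnivvihesh) add -esh.
So bohponbik → bohponbikesh.

bohponbikesh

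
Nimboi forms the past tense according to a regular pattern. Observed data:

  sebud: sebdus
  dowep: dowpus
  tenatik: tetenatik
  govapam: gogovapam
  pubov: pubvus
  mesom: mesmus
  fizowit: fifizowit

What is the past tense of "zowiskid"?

govapam and mesom both end in -m yet inflect differently (gogovapam, mesmus), so the final letter is not what conditions the rule; the number of vowels is.
"zowiskid" has 3 vowels. The stems with 3 vowels (fizowit → fifizowit, tenatik → tetenatik, govapam → gogovapam) repeat the first consonant+vowel as a prefix.
The other pattern: stems with 2 vowels delete the last vowel and add -us.
So zowiskid → zozowiskid.

zozowiskid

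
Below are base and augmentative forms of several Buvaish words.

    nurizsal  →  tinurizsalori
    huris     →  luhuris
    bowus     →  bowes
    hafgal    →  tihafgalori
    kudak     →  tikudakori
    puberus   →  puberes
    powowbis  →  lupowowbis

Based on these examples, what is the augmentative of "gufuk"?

"gufuk" has last vowel 'u'. The stems whose last vowel is 'u' (bowus → bowes, puberus → puberes) change the last vowel to 'e'.
The other patterns: stems whose last vowel is 'i' add the prefix lu-; stems whose last vowel is 'a' add ti- … -ori around the stem.
So gufuk → gufek.

gufek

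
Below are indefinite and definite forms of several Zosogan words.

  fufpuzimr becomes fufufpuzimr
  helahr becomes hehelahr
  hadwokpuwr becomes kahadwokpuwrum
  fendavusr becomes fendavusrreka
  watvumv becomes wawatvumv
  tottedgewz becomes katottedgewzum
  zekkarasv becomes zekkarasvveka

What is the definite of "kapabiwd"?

hadwokpuwr and fendavusr both end in -r yet inflect differently (kahadwokpuwrum, fendavusrreka), so the final letter is not what conditions the rule; the second-to-last letter is.
"kapabiwd" has second-to-last letter 'w'. The stems whose second-to-last letter is 'w' (hadwokpuwr → kahadwokpuwrum, tottedgewz → katottedgewzum) add ka- … -um around the stem.
So kapabiwd → kakapabiwdum.

kakapabiwdum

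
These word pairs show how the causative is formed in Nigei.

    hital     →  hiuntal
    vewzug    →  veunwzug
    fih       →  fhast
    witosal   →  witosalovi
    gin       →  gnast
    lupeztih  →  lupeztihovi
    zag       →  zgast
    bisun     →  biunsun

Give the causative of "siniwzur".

siniwzurovi

"siniwzur" has 3 vowels. The stems with 3 vowels (lupeztih → lupeztihovi, witosal → witosalovi) add -ovi.
So siniwzur → siniwzurovi.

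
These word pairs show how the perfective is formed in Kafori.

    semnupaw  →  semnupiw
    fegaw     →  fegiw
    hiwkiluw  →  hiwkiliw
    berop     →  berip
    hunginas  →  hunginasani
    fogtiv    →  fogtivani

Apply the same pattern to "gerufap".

semnupaw and hunginas both have last vowel 'a' yet inflect differently (semnupiw, hunginasani), so the last vowel is not what conditions the rule; the final letter is.
"gerufap" ends in -p. The one such stem in the data (berop → berip) changes the last vowel to 'i' (as do semnupaw, fegaw), so the same rule applies.
The other pattern: stems ending in -s or -v add -ani.
So gerufap → gerufip.

gerufip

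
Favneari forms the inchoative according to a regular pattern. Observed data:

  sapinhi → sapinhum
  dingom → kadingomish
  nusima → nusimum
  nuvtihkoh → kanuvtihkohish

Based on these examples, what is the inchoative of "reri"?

"reri" ends in a vowel. The stems ending in a vowel (nusima → nusimum, sapinhi → sapinhum) drop the final letter and add -um.
The other pattern: stems ending in a consonant add ka- … -ish around the stem.
So reri → rerum.

rerum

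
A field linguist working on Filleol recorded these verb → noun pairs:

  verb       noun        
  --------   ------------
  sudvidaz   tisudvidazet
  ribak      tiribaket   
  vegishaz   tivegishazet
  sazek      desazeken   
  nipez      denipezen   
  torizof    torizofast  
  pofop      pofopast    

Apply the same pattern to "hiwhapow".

hiwhapowast

ribak and sazek both end in -k yet inflect differently (tiribaket, desazeken), so the final letter is not what conditions the rule; the last vowel is.
"hiwhapow" has last vowel 'o'. The stems whose last vowel is 'o' (torizof → torizofast, pofop → pofopast) add -ast.
So hiwhapow → hiwhapowast.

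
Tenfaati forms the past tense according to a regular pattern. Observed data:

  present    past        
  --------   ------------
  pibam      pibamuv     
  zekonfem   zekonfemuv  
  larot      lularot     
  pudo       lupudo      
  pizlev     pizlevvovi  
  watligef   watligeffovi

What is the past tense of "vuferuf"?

zekonfem and pizlev both have last vowel 'e' yet inflect differently (zekonfemuv, pizlevvovi), so the last vowel is not what conditions the rule; the final letter is.
"vuferuf" ends in -f. The one such stem in the data (watligef → watligeffovi) doubles the final consonant and adds -ovi (as does pizlev), so the same rule applies.
So vuferuf → vuferuffovi.

vuferuffovi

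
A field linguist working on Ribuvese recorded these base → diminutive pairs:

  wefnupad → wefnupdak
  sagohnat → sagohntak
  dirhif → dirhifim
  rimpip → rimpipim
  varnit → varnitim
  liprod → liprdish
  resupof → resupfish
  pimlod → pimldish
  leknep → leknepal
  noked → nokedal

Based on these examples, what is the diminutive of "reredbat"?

sagohnat and varnit both end in -t yet inflect differently (sagohntak, varnitim), so the final letter is not what conditions the rule; the last vowel is.
"reredbat" has last vowel 'a'. The stems whose last vowel is 'a' (wefnupad → wefnupdak, sagohnat → sagohntak) delete the last vowel and add -ak.
The other patterns: stems whose last vowel is 'i' add -im; stems whose last vowel is 'o' delete the last vowel and add -ish; stems whose last vowel is 'e' add -al.
So reredbat → reredbtak.

reredbtak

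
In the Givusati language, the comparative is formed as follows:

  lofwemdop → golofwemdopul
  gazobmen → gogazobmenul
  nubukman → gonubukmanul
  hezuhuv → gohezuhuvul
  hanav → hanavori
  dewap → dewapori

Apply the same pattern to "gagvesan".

"gagvesan" has 3 vowels. The stems with 3 vowels (lofwemdop → golofwemdopul, gazobmen → gogazobmenul, nubukman → gonubukmanul) add go- … -ul around the stem.
The other pattern: stems with 2 vowels add -ori.
So gagvesan → gogagvesanul.

gogagvesanul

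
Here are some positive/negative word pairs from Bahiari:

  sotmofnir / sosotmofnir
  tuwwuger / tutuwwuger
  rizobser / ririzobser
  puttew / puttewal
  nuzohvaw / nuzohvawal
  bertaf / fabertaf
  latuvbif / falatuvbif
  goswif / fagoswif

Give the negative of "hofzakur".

tuwwuger and puttew both have last vowel 'e' yet inflect differently (tutuwwuger, puttewal), so the last vowel is not what conditions the rule; the final letter is.
"hofzakur" ends in -r. The stems ending in -r (sotmofnir → sosotmofnir, tuwwuger → tutuwwuger, rizobser → ririzobser) repeat the first consonant+vowel as a prefix.
The other patterns: stems ending in -w add -al; stems ending in -f add the prefix fa-.
So hofzakur → hohofzakur.

hohofzakur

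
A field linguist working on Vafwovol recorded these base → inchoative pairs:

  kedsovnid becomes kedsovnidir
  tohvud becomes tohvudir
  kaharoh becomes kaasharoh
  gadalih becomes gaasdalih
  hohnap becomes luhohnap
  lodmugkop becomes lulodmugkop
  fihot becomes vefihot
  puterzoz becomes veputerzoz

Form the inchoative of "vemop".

"vemop" ends in -p. The stems ending in -p (hohnap → luhohnap, lodmugkop → lulodmugkop) add the prefix lu-.
The other patterns: stems ending in -d add -ir; stems ending in -h insert -as- after the first vowel; stems ending in -t or -z add the prefix ve-.
So vemop → luvemop.

luvemop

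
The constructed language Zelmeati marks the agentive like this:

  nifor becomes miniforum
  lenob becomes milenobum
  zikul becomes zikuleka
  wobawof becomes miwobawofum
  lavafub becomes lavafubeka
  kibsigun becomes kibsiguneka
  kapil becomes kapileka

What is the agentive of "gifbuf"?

gifbufeka

lenob and lavafub both end in -b yet inflect differently (milenobum, lavafubeka), so the final letter is not what conditions the rule; the last vowel is.
"gifbuf" has last vowel 'u'. The stems whose last vowel is 'u' (lavafub → lavafubeka, zikul → zikuleka, kibsigun → kibsiguneka) add -eka.
So gifbuf → gifbufeka.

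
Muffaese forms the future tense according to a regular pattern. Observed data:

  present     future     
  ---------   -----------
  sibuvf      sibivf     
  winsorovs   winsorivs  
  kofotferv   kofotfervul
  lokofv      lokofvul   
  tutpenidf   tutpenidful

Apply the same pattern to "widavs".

sibuvf and tutpenidf both end in -f yet inflect differently (sibivf, tutpenidful), so the final letter is not what conditions the rule; the second-to-last letter is.
"widavs" has second-to-last letter 'v'. The stems whose second-to-last letter is 'v' (sibuvf → sibivf, winsorovs → winsorivs) change the last vowel to 'i'.
So widavs → widivs.

widivs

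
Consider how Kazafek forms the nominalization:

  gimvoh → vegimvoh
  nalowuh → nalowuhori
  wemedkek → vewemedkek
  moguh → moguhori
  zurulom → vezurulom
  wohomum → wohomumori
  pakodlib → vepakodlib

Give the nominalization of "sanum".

sanumori

"sanum" has last vowel 'u'. The stems whose last vowel is 'u' (nalowuh → nalowuhori, wohomum → wohomumori, moguh → moguhori) add -ori.
The other pattern: stems whose last vowel is 'e', 'i' or 'o' add the prefix ve-.
So sanum → sanumori.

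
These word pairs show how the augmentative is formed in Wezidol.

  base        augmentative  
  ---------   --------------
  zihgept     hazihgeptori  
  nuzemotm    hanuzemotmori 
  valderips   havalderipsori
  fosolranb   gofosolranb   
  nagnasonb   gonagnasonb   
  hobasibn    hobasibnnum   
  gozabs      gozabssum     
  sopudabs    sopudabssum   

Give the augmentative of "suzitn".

"suzitn" has second-to-last letter 't'. The one such stem in the data (nuzemotm → hanuzemotmori) adds ha- … -ori around the stem, so the same rule applies.
The other patterns: stems whose second-to-last letter is 'n' add the prefix go-; stems whose second-to-last letter is 'b' double the final consonant and add -um.
So suzitn → hasuzitnori.

hasuzitnori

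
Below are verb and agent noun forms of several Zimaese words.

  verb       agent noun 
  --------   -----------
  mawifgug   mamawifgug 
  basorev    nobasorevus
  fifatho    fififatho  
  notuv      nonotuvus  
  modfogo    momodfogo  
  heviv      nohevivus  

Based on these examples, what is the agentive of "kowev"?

mawifgug and notuv both have last vowel 'u' yet inflect differently (mamawifgug, nonotuvus), so the last vowel is not what conditions the rule; the final letter is.
"kowev" ends in -v. The stems ending in -v (notuv → nonotuvus, basorev → nobasorevus, heviv → nohevivus) add no- … -us around the stem.
So kowev → nokowevus.

nokowevus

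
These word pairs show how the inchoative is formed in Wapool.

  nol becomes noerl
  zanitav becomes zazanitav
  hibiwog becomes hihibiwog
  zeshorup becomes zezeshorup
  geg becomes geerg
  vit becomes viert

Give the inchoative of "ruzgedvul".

"ruzgedvul" has 3 vowels. The stems with 3 vowels (zanitav → zazanitav, zeshorup → zezeshorup, hibiwog → hihibiwog) repeat the first consonant+vowel as a prefix.
The other pattern: stems with 1 vowel insert -er- after the first vowel.
So ruzgedvul → ruruzgedvul.

ruruzgedvul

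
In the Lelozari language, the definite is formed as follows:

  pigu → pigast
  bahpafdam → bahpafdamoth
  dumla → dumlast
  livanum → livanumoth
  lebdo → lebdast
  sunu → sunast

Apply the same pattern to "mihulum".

mihulumoth

"mihulum" ends in a consonant. The stems ending in a consonant (livanum → livanumoth, bahpafdam → bahpafdamoth) add -oth.
So mihulum → mihulumoth.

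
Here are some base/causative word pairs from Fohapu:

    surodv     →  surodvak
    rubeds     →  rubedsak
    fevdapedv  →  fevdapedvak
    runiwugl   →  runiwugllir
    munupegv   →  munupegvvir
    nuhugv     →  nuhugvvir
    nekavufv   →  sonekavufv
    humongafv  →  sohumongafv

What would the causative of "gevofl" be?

surodv and munupegv both end in -v yet inflect differently (surodvak, munupegvvir), so the final letter is not what conditions the rule; the second-to-last letter is.
"gevofl" has second-to-last letter 'f'. The stems whose second-to-last letter is 'f' (nekavufv → sonekavufv, humongafv → sohumongafv) add the prefix so-.
So gevofl → sogevofl.

sogevofl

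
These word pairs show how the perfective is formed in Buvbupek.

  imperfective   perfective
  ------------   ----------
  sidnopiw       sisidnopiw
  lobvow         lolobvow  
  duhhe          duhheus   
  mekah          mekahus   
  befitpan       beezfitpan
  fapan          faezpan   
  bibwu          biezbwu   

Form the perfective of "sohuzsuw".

sosohuzsuw

mekah and befitpan both have last vowel 'a' yet inflect differently (mekahus, beezfitpan), so the last vowel is not what conditions the rule; the final letter is.
"sohuzsuw" ends in -w. The stems ending in -w (sidnopiw → sisidnopiw, lobvow → lolobvow) repeat the first consonant+vowel as a prefix.
The other patterns: stems ending in -e or -h add -us; stems ending in -n or -u insert -ez- after the first vowel.
So sohuzsuw → sosohuzsuw.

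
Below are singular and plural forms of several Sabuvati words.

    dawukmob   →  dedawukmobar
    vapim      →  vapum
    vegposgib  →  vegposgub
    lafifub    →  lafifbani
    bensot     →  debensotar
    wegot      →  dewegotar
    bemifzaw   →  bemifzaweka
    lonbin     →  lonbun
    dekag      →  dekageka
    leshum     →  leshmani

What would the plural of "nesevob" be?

denesevobar

leshum and vapim both end in -m yet inflect differently (leshmani, vapum), so the final letter is not what conditions the rule; the last vowel is.
"nesevob" has last vowel 'o'. The stems whose last vowel is 'o' (dawukmob → dedawukmobar, bensot → debensotar, wegot → dewegotar) add de- … -ar around the stem.
The other patterns: stems whose last vowel is 'u' delete the last vowel and add -ani; stems whose last vowel is 'i' change the last vowel to 'u'; stems whose last vowel is 'a' add -eka.
So nesevob → denesevobar.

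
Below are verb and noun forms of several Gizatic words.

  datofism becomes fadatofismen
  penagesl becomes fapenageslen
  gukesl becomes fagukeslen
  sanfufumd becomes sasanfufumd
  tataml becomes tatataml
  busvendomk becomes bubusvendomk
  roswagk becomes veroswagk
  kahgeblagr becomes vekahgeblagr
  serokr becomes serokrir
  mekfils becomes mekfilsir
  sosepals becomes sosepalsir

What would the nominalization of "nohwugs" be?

penagesl and tataml both end in -l yet inflect differently (fapenageslen, tatataml), so the final letter is not what conditions the rule; the second-to-last letter is.
"nohwugs" has second-to-last letter 'g'. The stems whose second-to-last letter is 'g' (roswagk → veroswagk, kahgeblagr → vekahgeblagr) add the prefix ve-.
So nohwugs → venohwugs.

venohwugs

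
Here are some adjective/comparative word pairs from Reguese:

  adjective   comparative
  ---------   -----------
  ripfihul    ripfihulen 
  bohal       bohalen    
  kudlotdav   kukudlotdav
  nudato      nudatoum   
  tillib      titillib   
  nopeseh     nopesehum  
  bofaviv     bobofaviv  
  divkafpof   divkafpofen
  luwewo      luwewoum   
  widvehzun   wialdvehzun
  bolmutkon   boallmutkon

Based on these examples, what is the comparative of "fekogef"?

fekogefen

bolmutkon and nudato both have last vowel 'o' yet inflect differently (boallmutkon, nudatoum), so the last vowel is not what conditions the rule; the final letter is.
"fekogef" ends in -f. The one such stem in the data (divkafpof → divkafpofen) adds -en, so the same rule applies.
So fekogef → fekogefen.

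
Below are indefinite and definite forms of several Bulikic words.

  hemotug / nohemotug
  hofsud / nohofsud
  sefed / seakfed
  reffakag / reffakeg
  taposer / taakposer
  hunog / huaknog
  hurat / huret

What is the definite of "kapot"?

kaakpot

"kapot" has last vowel 'o'. The one such stem in the data (hunog → huaknog) inserts -ak- after the first vowel (as do sefed, taposer), so the same rule applies.
The other patterns: stems whose last vowel is 'u' add the prefix no-; stems whose last vowel is 'a' change the last vowel to 'e'.
So kapot → kaakpot.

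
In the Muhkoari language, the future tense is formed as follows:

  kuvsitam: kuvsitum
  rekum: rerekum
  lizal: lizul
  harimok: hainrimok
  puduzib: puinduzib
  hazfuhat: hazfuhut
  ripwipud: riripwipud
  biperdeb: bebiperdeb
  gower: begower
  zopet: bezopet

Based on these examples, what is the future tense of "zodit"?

hazfuhat and zopet both end in -t yet inflect differently (hazfuhut, bezopet), so the final letter is not what conditions the rule; the last vowel is.
"zodit" has last vowel 'i'. The one such stem in the data (puduzib → puinduzib) inserts -in- after the first vowel (as does harimok), so the same rule applies.
The other patterns: stems whose last vowel is 'a' change the last vowel to 'u'; stems whose last vowel is 'e' add the prefix be-; stems whose last vowel is 'u' repeat the first consonant+vowel as a prefix.
So zodit → zoindit.

zoindit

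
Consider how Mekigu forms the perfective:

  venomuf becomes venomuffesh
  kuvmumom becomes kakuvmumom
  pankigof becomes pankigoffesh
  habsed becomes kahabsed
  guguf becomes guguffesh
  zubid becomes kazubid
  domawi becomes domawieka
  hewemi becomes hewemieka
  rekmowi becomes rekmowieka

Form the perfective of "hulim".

kahulim

pankigof and kuvmumom both have last vowel 'o' yet inflect differently (pankigoffesh, kakuvmumom), so the last vowel is not what conditions the rule; the final letter is.
"hulim" ends in -m. The one such stem in the data (kuvmumom → kakuvmumom) adds the prefix ka-, so the same rule applies.
The other patterns: stems ending in -i add -eka; stems ending in -f double the final consonant and add -esh.
So hulim → kahulim.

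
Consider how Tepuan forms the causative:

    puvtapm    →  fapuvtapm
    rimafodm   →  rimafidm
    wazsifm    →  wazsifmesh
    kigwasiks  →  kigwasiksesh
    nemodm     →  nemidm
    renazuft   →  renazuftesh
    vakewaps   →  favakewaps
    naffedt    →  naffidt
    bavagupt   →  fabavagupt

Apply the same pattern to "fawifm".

fawifmesh

naffedt and bavagupt both end in -t yet inflect differently (naffidt, fabavagupt), so the final letter is not what conditions the rule; the second-to-last letter is.
"fawifm" has second-to-last letter 'f'. The stems whose second-to-last letter is 'f' (renazuft → renazuftesh, wazsifm → wazsifmesh) add -esh.
The other patterns: stems whose second-to-last letter is 'd' change the last vowel to 'i'; stems whose second-to-last letter is 'p' add the prefix fa-.
So fawifm → fawifmesh.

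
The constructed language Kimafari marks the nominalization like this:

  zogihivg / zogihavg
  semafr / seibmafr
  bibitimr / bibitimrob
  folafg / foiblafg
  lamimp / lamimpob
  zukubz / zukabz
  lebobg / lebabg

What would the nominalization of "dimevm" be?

dimavm

semafr and bibitimr both end in -r yet inflect differently (seibmafr, bibitimrob), so the final letter is not what conditions the rule; the second-to-last letter is.
"dimevm" has second-to-last letter 'v'. The one such stem in the data (zogihivg → zogihavg) changes the last vowel to 'a' (as do lebobg, zukubz), so the same rule applies.
So dimevm → dimavm.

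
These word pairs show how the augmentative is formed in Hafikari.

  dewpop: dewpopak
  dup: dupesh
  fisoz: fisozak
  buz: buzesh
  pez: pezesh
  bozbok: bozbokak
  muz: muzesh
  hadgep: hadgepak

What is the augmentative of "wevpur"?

dup and dewpop both end in -p yet inflect differently (dupesh, dewpopak), so the final letter is not what conditions the rule; the number of vowels is.
"wevpur" has 2 vowels. The stems with 2 vowels (bozbok → bozbokak, dewpop → dewpopak, fisoz → fisozak) add -ak.
So wevpur → wevpurak.

wevpurak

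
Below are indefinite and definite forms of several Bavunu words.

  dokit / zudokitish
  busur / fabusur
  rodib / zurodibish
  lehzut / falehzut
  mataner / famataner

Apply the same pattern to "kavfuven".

dokit and lehzut both end in -t yet inflect differently (zudokitish, falehzut), so the final letter is not what conditions the rule; the last vowel is.
"kavfuven" has last vowel 'e'. The one such stem in the data (mataner → famataner) adds the prefix fa-, so the same rule applies.
So kavfuven → fakavfuven.

fakavfuven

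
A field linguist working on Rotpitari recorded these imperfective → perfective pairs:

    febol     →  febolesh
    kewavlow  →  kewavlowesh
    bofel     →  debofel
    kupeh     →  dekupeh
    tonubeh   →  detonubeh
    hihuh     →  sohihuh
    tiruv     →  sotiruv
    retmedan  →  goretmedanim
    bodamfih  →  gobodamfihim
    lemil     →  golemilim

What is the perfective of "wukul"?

"wukul" has last vowel 'u'. The stems whose last vowel is 'u' (hihuh → sohihuh, tiruv → sotiruv) add the prefix so-.
So wukul → sowukul.

sowukul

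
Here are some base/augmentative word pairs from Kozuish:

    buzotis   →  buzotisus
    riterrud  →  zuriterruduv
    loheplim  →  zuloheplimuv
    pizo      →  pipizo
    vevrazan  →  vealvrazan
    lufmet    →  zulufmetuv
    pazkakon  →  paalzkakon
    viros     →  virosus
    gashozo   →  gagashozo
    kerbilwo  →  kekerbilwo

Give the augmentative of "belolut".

zubelolutuv

"belolut" ends in -t. The one such stem in the data (lufmet → zulufmetuv) adds zu- … -uv around the stem, so the same rule applies.
So belolut → zubelolutuv.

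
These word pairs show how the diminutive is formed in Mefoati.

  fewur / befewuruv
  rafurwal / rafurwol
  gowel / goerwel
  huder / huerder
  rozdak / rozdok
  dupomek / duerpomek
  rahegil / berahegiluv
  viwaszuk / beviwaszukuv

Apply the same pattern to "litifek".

rafurwal and gowel both end in -l yet inflect differently (rafurwol, goerwel), so the final letter is not what conditions the rule; the last vowel is.
"litifek" has last vowel 'e'. The stems whose last vowel is 'e' (gowel → goerwel, huder → huerder, dupomek → duerpomek) insert -er- after the first vowel.
The other patterns: stems whose last vowel is 'a' change the last vowel to 'o'; stems whose last vowel is 'i' or 'u' add be- … -uv around the stem.
So litifek → liertifek.

liertifek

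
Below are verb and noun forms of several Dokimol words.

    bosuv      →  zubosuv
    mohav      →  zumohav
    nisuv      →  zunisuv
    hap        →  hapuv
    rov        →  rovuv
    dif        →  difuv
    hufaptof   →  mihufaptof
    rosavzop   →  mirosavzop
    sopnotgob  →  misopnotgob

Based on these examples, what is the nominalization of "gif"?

rov and nisuv both end in -v yet inflect differently (rovuv, zunisuv), so the final letter is not what conditions the rule; the number of vowels is.
"gif" has 1 vowel. The stems with 1 vowel (rov → rovuv, dif → difuv, hap → hapuv) add -uv.
The other patterns: stems with 2 vowels add the prefix zu-; stems with 3 vowels add the prefix mi-.
So gif → gifuv.

gifuv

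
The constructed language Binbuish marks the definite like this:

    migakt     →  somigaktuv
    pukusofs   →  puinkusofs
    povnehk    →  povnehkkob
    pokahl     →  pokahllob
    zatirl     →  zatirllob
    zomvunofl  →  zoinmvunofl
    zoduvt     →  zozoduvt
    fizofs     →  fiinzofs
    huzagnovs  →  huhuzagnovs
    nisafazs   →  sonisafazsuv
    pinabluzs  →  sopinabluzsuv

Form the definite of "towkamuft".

huzagnovs and fizofs both end in -s yet inflect differently (huhuzagnovs, fiinzofs), so the final letter is not what conditions the rule; the second-to-last letter is.
"towkamuft" has second-to-last letter 'f'. The stems whose second-to-last letter is 'f' (fizofs → fiinzofs, zomvunofl → zoinmvunofl, pukusofs → puinkusofs) insert -in- after the first vowel.
The other patterns: stems whose second-to-last letter is 'v' repeat the first consonant+vowel as a prefix; stems whose second-to-last letter is 'h' or 'r' double the final consonant and add -ob; stems whose second-to-last letter is 'k' or 'z' add so- … -uv around the stem.
So towkamuft → toinwkamuft.

toinwkamuft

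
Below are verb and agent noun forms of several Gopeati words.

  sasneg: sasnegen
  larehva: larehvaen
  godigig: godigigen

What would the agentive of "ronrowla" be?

ronrowlaen

Every pair shown (sasneg → sasnegen, larehva → larehvaen, godigig → godigigen) follows the same rule: add -en.
So ronrowla → ronrowlaen.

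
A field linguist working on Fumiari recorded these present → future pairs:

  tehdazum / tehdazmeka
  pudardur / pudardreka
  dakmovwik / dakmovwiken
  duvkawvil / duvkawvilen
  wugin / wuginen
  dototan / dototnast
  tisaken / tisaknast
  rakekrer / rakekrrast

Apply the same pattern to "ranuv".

wugin and dototan both end in -n yet inflect differently (wuginen, dototnast), so the final letter is not what conditions the rule; the last vowel is.
"ranuv" has last vowel 'u'. The stems whose last vowel is 'u' (tehdazum → tehdazmeka, pudardur → pudardreka) delete the last vowel and add -eka.
The other patterns: stems whose last vowel is 'i' add -en; stems whose last vowel is 'a' or 'e' delete the last vowel and add -ast.
So ranuv → ranveka.

ranveka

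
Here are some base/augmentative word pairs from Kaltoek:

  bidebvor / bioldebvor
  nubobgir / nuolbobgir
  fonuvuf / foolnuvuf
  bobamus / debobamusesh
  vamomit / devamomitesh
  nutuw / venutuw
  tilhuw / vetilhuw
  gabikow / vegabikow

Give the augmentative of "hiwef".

fonuvuf and bobamus both have last vowel 'u' yet inflect differently (foolnuvuf, debobamusesh), so the last vowel is not what conditions the rule; the final letter is.
"hiwef" ends in -f. The one such stem in the data (fonuvuf → foolnuvuf) inserts -ol- after the first vowel (as do bidebvor, nubobgir), so the same rule applies.
The other patterns: stems ending in -s or -t add de- … -esh around the stem; stems ending in -w add the prefix ve-.
So hiwef → hiolwef.

hiolwef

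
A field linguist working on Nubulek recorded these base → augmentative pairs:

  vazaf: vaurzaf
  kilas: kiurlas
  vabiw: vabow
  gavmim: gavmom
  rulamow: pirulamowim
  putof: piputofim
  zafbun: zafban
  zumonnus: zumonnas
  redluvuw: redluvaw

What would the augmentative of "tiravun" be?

tiravan

vabiw and rulamow both end in -w yet inflect differently (vabow, pirulamowim), so the final letter is not what conditions the rule; the last vowel is.
"tiravun" has last vowel 'u'. The stems whose last vowel is 'u' (zafbun → zafban, zumonnus → zumonnas, redluvuw → redluvaw) change the last vowel to 'a'.
So tiravun → tiravan.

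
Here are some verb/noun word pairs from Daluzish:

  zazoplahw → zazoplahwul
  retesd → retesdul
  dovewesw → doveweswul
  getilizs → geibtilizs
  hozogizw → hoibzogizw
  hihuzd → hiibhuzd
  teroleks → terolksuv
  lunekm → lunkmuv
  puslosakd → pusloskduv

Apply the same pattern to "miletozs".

"miletozs" has second-to-last letter 'z'. The stems whose second-to-last letter is 'z' (getilizs → geibtilizs, hozogizw → hoibzogizw, hihuzd → hiibhuzd) insert -ib- after the first vowel.
So miletozs → miibletozs.

miibletozs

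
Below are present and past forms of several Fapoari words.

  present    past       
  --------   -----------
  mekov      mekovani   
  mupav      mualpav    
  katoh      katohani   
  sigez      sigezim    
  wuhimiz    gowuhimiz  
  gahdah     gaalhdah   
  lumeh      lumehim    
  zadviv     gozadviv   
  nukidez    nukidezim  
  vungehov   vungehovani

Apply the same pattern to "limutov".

katoh and lumeh both end in -h yet inflect differently (katohani, lumehim), so the final letter is not what conditions the rule; the last vowel is.
"limutov" has last vowel 'o'. The stems whose last vowel is 'o' (katoh → katohani, vungehov → vungehovani, mekov → mekovani) add -ani.
The other patterns: stems whose last vowel is 'e' add -im; stems whose last vowel is 'i' add the prefix go-; stems whose last vowel is 'a' insert -al- after the first vowel.
So limutov → limutovani.

limutovani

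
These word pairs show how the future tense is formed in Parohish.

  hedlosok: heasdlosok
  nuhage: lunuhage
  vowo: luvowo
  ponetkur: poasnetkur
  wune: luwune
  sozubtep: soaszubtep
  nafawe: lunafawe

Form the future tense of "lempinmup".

"lempinmup" ends in a consonant. The stems ending in a consonant (sozubtep → soaszubtep, hedlosok → heasdlosok, ponetkur → poasnetkur) insert -as- after the first vowel.
The other pattern: stems ending in a vowel add the prefix lu-.
So lempinmup → leasmpinmup.

leasmpinmup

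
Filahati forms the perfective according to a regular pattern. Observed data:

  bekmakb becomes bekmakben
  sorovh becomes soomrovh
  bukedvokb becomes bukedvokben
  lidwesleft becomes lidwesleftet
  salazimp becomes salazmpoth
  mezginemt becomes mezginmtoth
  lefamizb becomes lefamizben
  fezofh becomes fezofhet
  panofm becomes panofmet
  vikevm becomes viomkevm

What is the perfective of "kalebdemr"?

mezginemt and lidwesleft both end in -t yet inflect differently (mezginmtoth, lidwesleftet), so the final letter is not what conditions the rule; the second-to-last letter is.
"kalebdemr" has second-to-last letter 'm'. The stems whose second-to-last letter is 'm' (salazimp → salazmpoth, mezginemt → mezginmtoth) delete the last vowel and add -oth.
The other patterns: stems whose second-to-last letter is 'v' insert -om- after the first vowel; stems whose second-to-last letter is 'f' add -et; stems whose second-to-last letter is 'k' or 'z' add -en.
So kalebdemr → kalebdmroth.

kalebdmroth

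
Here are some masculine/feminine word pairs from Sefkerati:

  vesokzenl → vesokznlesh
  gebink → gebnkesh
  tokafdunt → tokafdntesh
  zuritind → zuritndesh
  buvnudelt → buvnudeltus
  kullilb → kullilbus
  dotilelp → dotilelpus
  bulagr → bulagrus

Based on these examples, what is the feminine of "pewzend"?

pewzndesh

tokafdunt and buvnudelt both end in -t yet inflect differently (tokafdntesh, buvnudeltus), so the final letter is not what conditions the rule; the second-to-last letter is.
"pewzend" has second-to-last letter 'n'. The stems whose second-to-last letter is 'n' (vesokzenl → vesokznlesh, gebink → gebnkesh, tokafdunt → tokafdntesh) delete the last vowel and add -esh.
The other pattern: stems whose second-to-last letter is 'g' or 'l' add -us.
So pewzend → pewzndesh.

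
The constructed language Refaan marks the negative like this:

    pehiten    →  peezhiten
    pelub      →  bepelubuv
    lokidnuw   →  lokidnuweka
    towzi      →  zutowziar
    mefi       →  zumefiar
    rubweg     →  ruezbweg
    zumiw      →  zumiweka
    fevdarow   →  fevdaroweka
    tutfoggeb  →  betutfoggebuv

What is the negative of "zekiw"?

zekiweka

towzi and zumiw both have last vowel 'i' yet inflect differently (zutowziar, zumiweka), so the last vowel is not what conditions the rule; the final letter is.
"zekiw" ends in -w. The stems ending in -w (zumiw → zumiweka, fevdarow → fevdaroweka, lokidnuw → lokidnuweka) add -eka.
So zekiw → zekiweka.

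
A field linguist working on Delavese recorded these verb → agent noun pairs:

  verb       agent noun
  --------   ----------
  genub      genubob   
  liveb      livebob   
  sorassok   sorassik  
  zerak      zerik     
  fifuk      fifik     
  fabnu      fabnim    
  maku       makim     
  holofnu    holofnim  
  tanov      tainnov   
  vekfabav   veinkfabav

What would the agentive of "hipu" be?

hipim

"hipu" ends in -u. The stems ending in -u (fabnu → fabnim, maku → makim, holofnu → holofnim) drop the final letter and add -im.
The other patterns: stems ending in -b add -ob; stems ending in -k change the last vowel to 'i'; stems ending in -v insert -in- after the first vowel.
So hipu → hipim.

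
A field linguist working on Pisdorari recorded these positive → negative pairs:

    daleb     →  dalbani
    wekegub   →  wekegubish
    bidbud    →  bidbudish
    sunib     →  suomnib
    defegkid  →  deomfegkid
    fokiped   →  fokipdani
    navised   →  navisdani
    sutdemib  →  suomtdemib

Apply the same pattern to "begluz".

begluzish

sutdemib and wekegub both end in -b yet inflect differently (suomtdemib, wekegubish), so the final letter is not what conditions the rule; the last vowel is.
"begluz" has last vowel 'u'. The stems whose last vowel is 'u' (wekegub → wekegubish, bidbud → bidbudish) add -ish.
The other patterns: stems whose last vowel is 'i' insert -om- after the first vowel; stems whose last vowel is 'e' delete the last vowel and add -ani.
So begluz → begluzish.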